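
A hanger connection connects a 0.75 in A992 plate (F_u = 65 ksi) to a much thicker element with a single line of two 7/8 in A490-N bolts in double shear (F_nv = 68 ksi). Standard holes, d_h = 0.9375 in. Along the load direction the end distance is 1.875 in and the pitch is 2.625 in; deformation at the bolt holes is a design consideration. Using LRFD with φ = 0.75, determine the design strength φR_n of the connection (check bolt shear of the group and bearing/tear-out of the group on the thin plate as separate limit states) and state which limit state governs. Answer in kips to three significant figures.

123 kips (bolt shear governs)

Bolt shear: A_b = π·0.875²/4 = 0.6013 in²; R_n = 68 × 0.6013 × 2 × 2 = 163.6 kips → 0.75 × 163.6 = 123 kips.
Bearing (1.2 l_c t F_u ≤ 2.4 d t F_u): upper limit = 2.4·0.875·0.75·65 = 102.4 kips.
  Edge l_c = 1.875 − 0.9375/2 = 1.406 → r_n = 82.27 kips; interior l_c = 2.625 − 0.9375 = 1.688 → r_n = 98.72 kips.
  R_n,bearing = 1·82.27 + 1·98.72 = 181 kips → 0.75 × 181 = 136 kips.
Bolt shear governs: 123 kips.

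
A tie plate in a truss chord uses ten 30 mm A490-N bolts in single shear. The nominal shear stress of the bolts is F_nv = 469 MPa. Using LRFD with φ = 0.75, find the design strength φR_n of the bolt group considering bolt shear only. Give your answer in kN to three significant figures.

A_b = π × 30² / 4 = 706.9 mm².
R_n = F_nv · A_b · n · n_s = 469 × 706.9 × 10 × 1 / 1000 = 3315 kN.
Design strength φR_n = 0.75 × 3315 = 2490 kN.

2490 kN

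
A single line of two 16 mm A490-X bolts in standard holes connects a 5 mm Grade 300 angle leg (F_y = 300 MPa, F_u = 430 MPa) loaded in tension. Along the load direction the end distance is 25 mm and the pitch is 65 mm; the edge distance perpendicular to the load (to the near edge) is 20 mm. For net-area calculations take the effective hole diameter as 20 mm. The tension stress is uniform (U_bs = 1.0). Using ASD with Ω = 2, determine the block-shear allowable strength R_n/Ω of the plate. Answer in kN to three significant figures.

49.5 kN

Shear plane L_v = 25 + 1·65 = 90 mm; A_gv = 90 × 5 = 450 mm².
A_nv = (90 − 1.5·20) × 5 = 300 mm².
A_nt = (20 − 0.5·20) × 5 = 50 mm².
0.6 F_u A_nv = 77.4 kN; 0.6 F_y A_gv = 81 kN → shear rupture governs the shear term.
R_n = 77.4 + 1.0 × 430 × 50 / 1000 = 98.9 kN.
Allowable strength R_n/Ω = 98.9 / 2 = 49.5 kN.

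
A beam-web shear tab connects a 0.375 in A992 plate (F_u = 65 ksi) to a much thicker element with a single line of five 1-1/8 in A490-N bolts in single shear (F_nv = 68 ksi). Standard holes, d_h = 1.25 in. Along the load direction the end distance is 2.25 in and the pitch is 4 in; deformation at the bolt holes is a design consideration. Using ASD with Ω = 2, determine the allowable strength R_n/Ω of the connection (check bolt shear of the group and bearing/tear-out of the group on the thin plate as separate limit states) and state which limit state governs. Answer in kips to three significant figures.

155 kips (bearing governs)

Bolt shear: A_b = π·1.125²/4 = 0.994 in²; R_n = 68 × 0.994 × 5 × 1 = 338 kips → 338 / 2 = 169 kips.
Bearing (1.2 l_c t F_u ≤ 2.4 d t F_u): upper limit = 2.4·1.125·0.375·65 = 65.81 kips.
  Edge l_c = 2.25 − 1.25/2 = 1.625 → r_n = 47.53 kips; interior l_c = 4 − 1.25 = 2.75 → r_n = 65.81 kips.
  R_n,bearing = 1·47.53 + 4·65.81 = 310.8 kips → 310.8 / 2 = 155 kips.
Bearing governs: 155 kips.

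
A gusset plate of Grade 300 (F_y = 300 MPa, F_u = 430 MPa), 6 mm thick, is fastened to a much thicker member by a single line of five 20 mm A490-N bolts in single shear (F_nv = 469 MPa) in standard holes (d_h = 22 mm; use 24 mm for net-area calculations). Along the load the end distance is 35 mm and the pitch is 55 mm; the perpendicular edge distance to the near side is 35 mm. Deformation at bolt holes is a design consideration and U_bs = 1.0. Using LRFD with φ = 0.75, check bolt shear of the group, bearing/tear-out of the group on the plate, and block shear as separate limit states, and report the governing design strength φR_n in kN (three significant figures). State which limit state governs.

Bolt shear: A_b = π·20²/4 = 314.2 mm²; R_n = 469 × 314.2 × 5 × 1 / 1000 = 736.7 kN → 0.75 × 736.7 = 553 kN.
Bearing: edge l_c = 24, r_n = 74.3 kN; interior l_c = 33, r_n = 102.2 kN; R_n = 74.3 + 4·102.2 = 483 kN → 362 kN.
Block shear: A_gv = 1530, A_nv = 882, A_nt = 138 mm²; R_n = min(0.6F_uA_nv, 0.6F_yA_gv) + U_bs·F_u·A_nt = 286.9 kN → 215 kN.
Block shear governs: 215 kN.

215 kN (block shear governs)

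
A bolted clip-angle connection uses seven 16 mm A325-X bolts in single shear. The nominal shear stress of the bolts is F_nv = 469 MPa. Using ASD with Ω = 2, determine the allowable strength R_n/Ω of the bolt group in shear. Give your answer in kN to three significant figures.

330 kN

A_b = π × 16² / 4 = 201.1 mm².
R_n = F_nv · A_b · n · n_s = 469 × 201.1 × 7 × 1 / 1000 = 660.1 kN.
Allowable strength R_n/Ω = 660.1 / 2 = 330 kN.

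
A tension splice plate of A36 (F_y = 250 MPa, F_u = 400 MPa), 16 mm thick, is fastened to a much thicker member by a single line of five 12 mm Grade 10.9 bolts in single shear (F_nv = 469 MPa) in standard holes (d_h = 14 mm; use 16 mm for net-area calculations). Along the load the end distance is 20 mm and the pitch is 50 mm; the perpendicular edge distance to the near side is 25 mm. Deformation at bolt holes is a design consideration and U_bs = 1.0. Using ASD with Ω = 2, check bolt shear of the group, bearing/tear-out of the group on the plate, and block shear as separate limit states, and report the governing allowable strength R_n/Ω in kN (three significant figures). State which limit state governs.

Bolt shear: A_b = π·12²/4 = 113.1 mm²; R_n = 469 × 113.1 × 5 × 1 / 1000 = 265.2 kN → 265.2 / 2 = 133 kN.
Bearing: edge l_c = 13, r_n = 99.84 kN; interior l_c = 36, r_n = 184.3 kN; R_n = 99.84 + 4·184.3 = 837.1 kN → 419 kN.
Block shear: A_gv = 3520, A_nv = 2368, A_nt = 272 mm²; R_n = min(0.6F_uA_nv, 0.6F_yA_gv) + U_bs·F_u·A_nt = 636.8 kN → 318 kN.
Bolt shear governs: 133 kN.

133 kN (bolt shear governs)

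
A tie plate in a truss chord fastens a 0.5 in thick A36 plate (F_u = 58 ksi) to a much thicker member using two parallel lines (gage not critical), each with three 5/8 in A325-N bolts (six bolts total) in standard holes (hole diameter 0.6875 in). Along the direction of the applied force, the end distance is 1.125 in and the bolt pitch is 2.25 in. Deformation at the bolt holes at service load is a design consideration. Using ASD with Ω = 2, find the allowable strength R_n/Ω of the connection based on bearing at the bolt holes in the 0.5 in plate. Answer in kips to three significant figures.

114 kips

Per bolt r_n = 1.2 l_c t F_u ≤ 2.4 d t F_u; upper limit = 2.4 × 0.625 × 0.5 × 58 = 43.5 kips.
Edge bolt: l_c = 1.125 − 0.6875/2 = 0.7812 in → 1.2 × 0.7812 × 0.5 × 58 = 27.19 → r_n = 27.19 kips.
Interior bolts: l_c = 2.25 − 0.6875 = 1.562 in → 1.2 × 1.562 × 0.5 × 58 = 54.38 → r_n = 43.5 kips.
R_n = 2 × 27.19 + 4 × 43.5 = 228.4 kips.
Allowable strength R_n/Ω = 228.4 / 2 = 114 kips.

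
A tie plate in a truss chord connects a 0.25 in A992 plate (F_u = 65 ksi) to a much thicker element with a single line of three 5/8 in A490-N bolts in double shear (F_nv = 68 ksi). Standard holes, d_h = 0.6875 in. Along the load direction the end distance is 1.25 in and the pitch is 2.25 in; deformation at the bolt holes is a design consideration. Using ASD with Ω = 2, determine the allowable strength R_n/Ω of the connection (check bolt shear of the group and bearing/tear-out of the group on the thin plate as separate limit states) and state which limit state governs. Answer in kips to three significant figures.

33.2 kips (bearing governs)

Bolt shear: A_b = π·0.625²/4 = 0.3068 in²; R_n = 68 × 0.3068 × 3 × 2 = 125.2 kips → 125.2 / 2 = 62.6 kips.
Bearing (1.2 l_c t F_u ≤ 2.4 d t F_u): upper limit = 2.4·0.625·0.25·65 = 24.38 kips.
  Edge l_c = 1.25 − 0.6875/2 = 0.9062 → r_n = 17.67 kips; interior l_c = 2.25 − 0.6875 = 1.562 → r_n = 24.38 kips.
  R_n,bearing = 1·17.67 + 2·24.38 = 66.42 kips → 66.42 / 2 = 33.2 kips.
Bearing governs: 33.2 kips.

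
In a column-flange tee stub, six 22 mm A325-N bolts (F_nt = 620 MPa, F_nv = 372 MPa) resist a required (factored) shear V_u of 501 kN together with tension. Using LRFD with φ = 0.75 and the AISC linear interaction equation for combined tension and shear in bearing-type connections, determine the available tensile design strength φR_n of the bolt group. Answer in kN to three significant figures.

A_b = π·22²/4 = 380.1 mm²; f_rv = 501 × 1000 / (6 × 380.1) = 219.7 MPa.
F'_nt = 1.3 F_nt − (F_nt / φF_nv) f_rv = 1.3·620 − (620/(0.75·372))·219.7 = 317.9 MPa, capped at F_nt → F'_nt = 317.9 MPa.
R_n = F'_nt · A_b · n = 317.9 × 380.1 × 6 / 1000 = 725 kN.
Design strength φR_n = 0.75 × 725 = 544 kN.

544 kN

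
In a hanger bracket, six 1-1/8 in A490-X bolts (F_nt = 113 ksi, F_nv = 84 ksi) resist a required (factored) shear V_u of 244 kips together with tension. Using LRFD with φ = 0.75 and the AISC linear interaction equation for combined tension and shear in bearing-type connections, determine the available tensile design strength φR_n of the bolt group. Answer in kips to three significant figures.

A_b = π·1.125²/4 = 0.994 in²; f_rv = 244 / (6 × 0.994) = 40.91 ksi.
F'_nt = 1.3 F_nt − (F_nt / φF_nv) f_rv = 1.3·113 − (113/(0.75·84))·40.91 = 73.52 ksi, capped at F_nt → F'_nt = 73.52 ksi.
R_n = F'_nt · A_b · n = 73.52 × 0.994 × 6 = 438.5 kips.
Design strength φR_n = 0.75 × 438.5 = 329 kips.

329 kips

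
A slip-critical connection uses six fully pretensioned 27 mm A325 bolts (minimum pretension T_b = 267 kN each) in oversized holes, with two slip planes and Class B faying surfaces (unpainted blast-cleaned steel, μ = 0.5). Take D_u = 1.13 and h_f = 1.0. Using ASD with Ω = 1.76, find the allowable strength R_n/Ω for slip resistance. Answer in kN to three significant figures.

1030 kN

R_n = μ · D_u · h_f · T_b · n_s · n_b = 0.5 × 1.13 × 1.0 × 267 × 2 × 6 = 1810 kN.
Allowable strength R_n/Ω = 1810 / 1.76 = 1030 kN.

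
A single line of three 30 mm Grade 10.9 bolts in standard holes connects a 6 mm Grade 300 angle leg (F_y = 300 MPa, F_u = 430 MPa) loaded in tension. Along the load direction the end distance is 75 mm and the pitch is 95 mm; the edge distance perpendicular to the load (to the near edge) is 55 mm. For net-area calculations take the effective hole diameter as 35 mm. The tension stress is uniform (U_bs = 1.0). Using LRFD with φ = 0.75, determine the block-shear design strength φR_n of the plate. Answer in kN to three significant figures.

279 kN

Shear plane L_v = 75 + 2·95 = 265 mm; A_gv = 265 × 6 = 1590 mm².
A_nv = (265 − 2.5·35) × 6 = 1065 mm².
A_nt = (55 − 0.5·35) × 6 = 225 mm².
0.6 F_u A_nv = 274.8 kN; 0.6 F_y A_gv = 286.2 kN → shear rupture governs the shear term.
R_n = 274.8 + 1.0 × 430 × 225 / 1000 = 371.5 kN.
Design strength φR_n = 0.75 × 371.5 = 279 kN.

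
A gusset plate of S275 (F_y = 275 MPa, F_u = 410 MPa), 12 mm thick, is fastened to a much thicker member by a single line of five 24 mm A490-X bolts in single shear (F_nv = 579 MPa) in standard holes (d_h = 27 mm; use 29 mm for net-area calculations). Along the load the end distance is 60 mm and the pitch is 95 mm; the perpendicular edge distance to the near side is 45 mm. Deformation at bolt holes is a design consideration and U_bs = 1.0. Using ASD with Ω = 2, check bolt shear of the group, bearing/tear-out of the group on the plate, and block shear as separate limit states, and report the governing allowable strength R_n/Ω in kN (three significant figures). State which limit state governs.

Bolt shear: A_b = π·24²/4 = 452.4 mm²; R_n = 579 × 452.4 × 5 × 1 / 1000 = 1310 kN → 1310 / 2 = 655 kN.
Bearing: edge l_c = 46.5, r_n = 274.5 kN; interior l_c = 68, r_n = 283.4 kN; R_n = 274.5 + 4·283.4 = 1408 kN → 704 kN.
Block shear: A_gv = 5280, A_nv = 3714, A_nt = 366 mm²; R_n = min(0.6F_uA_nv, 0.6F_yA_gv) + U_bs·F_u·A_nt = 1021 kN → 511 kN.
Block shear governs: 511 kN.

511 kN (block shear governs)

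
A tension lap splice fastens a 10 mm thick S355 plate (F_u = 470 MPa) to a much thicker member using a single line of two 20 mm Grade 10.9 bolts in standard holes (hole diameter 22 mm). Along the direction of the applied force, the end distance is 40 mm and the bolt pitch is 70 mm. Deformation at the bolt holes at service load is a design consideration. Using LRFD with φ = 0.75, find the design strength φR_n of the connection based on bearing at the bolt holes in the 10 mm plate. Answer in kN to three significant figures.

292 kN

Per bolt r_n = 1.2 l_c t F_u ≤ 2.4 d t F_u; upper limit = 2.4 × 20 × 10 × 470 / 1000 = 225.6 kN.
Edge bolt: l_c = 40 − 22/2 = 29 mm → 1.2 × 29 × 10 × 470 / 1000 = 163.6 → r_n = 163.6 kN.
Interior bolts: l_c = 70 − 22 = 48 mm → 1.2 × 48 × 10 × 470 / 1000 = 270.7 → r_n = 225.6 kN.
R_n = 1 × 163.6 + 1 × 225.6 = 389.2 kN.
Design strength φR_n = 0.75 × 389.2 = 292 kN.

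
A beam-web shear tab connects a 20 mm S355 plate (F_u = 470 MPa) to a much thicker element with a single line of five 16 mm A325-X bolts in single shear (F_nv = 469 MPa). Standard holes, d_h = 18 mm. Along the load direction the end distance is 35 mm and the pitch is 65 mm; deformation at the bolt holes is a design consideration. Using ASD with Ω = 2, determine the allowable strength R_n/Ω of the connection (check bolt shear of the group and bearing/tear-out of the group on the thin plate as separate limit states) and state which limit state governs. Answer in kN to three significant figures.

Bolt shear: A_b = π·16²/4 = 201.1 mm²; R_n = 469 × 201.1 × 5 × 1 / 1000 = 471.5 kN → 471.5 / 2 = 236 kN.
Bearing (1.2 l_c t F_u ≤ 2.4 d t F_u): upper limit = 2.4·16·20·470 / 1000 = 361 kN.
  Edge l_c = 35 − 18/2 = 26 → r_n = 293.3 kN; interior l_c = 65 − 18 = 47 → r_n = 361 kN.
  R_n,bearing = 1·293.3 + 4·361 = 1737 kN → 1737 / 2 = 869 kN.
Bolt shear governs: 236 kN.

236 kN (bolt shear governs)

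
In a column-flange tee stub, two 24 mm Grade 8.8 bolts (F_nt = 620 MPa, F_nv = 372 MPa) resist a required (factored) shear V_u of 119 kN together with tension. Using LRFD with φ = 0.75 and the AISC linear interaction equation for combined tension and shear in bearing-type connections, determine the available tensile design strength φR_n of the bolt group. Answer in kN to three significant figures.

349 kN

A_b = π·24²/4 = 452.4 mm²; f_rv = 119 × 1000 / (2 × 452.4) = 131.5 MPa.
F'_nt = 1.3 F_nt − (F_nt / φF_nv) f_rv = 1.3·620 − (620/(0.75·372))·131.5 = 513.7 MPa, capped at F_nt → F'_nt = 513.7 MPa.
R_n = F'_nt · A_b · n = 513.7 × 452.4 × 2 / 1000 = 464.8 kN.
Design strength φR_n = 0.75 × 464.8 = 349 kN.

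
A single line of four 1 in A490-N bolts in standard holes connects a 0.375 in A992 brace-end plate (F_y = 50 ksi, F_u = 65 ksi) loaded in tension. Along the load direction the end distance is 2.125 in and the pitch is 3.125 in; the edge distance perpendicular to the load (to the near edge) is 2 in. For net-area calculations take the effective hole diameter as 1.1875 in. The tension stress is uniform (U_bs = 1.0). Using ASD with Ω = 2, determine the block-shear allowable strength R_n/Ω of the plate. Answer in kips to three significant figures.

Shear plane L_v = 2.125 + 3·3.125 = 11.5 in; A_gv = 11.5 × 0.375 = 4.312 in².
A_nv = (11.5 − 3.5·1.1875) × 0.375 = 2.754 in².
A_nt = (2 − 0.5·1.1875) × 0.375 = 0.5273 in².
0.6 F_u A_nv = 107.4 kips; 0.6 F_y A_gv = 129.4 kips → shear rupture governs the shear term.
R_n = 107.4 + 1.0 × 65 × 0.5273 = 141.7 kips.
Allowable strength R_n/Ω = 141.7 / 2 = 70.8 kips.

70.8 kips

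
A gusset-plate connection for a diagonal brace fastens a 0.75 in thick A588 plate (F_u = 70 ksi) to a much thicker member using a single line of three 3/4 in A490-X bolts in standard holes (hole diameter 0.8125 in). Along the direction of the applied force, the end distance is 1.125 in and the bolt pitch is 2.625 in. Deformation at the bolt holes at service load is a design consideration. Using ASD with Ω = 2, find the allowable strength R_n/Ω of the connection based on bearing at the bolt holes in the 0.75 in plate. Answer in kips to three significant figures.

117 kips

Per bolt r_n = 1.2 l_c t F_u ≤ 2.4 d t F_u; upper limit = 2.4 × 0.75 × 0.75 × 70 = 94.5 kips.
Edge bolt: l_c = 1.125 − 0.8125/2 = 0.7188 in → 1.2 × 0.7188 × 0.75 × 70 = 45.28 → r_n = 45.28 kips.
Interior bolts: l_c = 2.625 − 0.8125 = 1.812 in → 1.2 × 1.812 × 0.75 × 70 = 114.2 → r_n = 94.5 kips.
R_n = 1 × 45.28 + 2 × 94.5 = 234.3 kips.
Allowable strength R_n/Ω = 234.3 / 2 = 117 kips.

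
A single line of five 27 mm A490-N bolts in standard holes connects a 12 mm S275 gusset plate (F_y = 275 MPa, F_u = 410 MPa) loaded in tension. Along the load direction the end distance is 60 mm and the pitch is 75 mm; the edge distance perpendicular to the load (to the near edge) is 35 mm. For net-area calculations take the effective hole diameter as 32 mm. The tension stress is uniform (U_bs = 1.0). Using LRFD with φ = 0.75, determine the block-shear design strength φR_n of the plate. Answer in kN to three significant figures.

548 kN

Shear plane L_v = 60 + 4·75 = 360 mm; A_gv = 360 × 12 = 4320 mm².
A_nv = (360 − 4.5·32) × 12 = 2592 mm².
A_nt = (35 − 0.5·32) × 12 = 228 mm².
0.6 F_u A_nv = 637.6 kN; 0.6 F_y A_gv = 712.8 kN → shear rupture governs the shear term.
R_n = 637.6 + 1.0 × 410 × 228 / 1000 = 731.1 kN.
Design strength φR_n = 0.75 × 731.1 = 548 kN.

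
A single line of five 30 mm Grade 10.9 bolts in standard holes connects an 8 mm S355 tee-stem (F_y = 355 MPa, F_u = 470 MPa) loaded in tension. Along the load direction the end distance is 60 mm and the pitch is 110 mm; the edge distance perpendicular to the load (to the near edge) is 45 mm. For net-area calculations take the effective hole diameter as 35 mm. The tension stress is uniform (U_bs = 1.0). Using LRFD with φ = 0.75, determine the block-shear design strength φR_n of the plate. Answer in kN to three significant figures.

657 kN

Shear plane L_v = 60 + 4·110 = 500 mm; A_gv = 500 × 8 = 4000 mm².
A_nv = (500 − 4.5·35) × 8 = 2740 mm².
A_nt = (45 − 0.5·35) × 8 = 220 mm².
0.6 F_u A_nv = 772.7 kN; 0.6 F_y A_gv = 852 kN → shear rupture governs the shear term.
R_n = 772.7 + 1.0 × 470 × 220 / 1000 = 876.1 kN.
Design strength φR_n = 0.75 × 876.1 = 657 kN.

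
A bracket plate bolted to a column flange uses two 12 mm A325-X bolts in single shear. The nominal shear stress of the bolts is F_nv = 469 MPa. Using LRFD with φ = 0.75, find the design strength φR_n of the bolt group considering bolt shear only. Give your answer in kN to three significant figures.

79.6 kN

A_b = π × 12² / 4 = 113.1 mm².
R_n = F_nv · A_b · n · n_s = 469 × 113.1 × 2 × 1 / 1000 = 106.1 kN.
Design strength φR_n = 0.75 × 106.1 = 79.6 kN.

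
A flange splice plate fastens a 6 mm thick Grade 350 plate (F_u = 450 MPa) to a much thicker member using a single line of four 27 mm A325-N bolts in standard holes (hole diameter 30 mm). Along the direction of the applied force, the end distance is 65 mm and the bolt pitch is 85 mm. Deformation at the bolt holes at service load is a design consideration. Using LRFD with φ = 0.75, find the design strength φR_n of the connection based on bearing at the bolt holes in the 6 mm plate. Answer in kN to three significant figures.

515 kN

Per bolt r_n = 1.2 l_c t F_u ≤ 2.4 d t F_u; upper limit = 2.4 × 27 × 6 × 450 / 1000 = 175 kN.
Edge bolt: l_c = 65 − 30/2 = 50 mm → 1.2 × 50 × 6 × 450 / 1000 = 162 → r_n = 162 kN.
Interior bolts: l_c = 85 − 30 = 55 mm → 1.2 × 55 × 6 × 450 / 1000 = 178.2 → r_n = 175 kN.
R_n = 1 × 162 + 3 × 175 = 686.9 kN.
Design strength φR_n = 0.75 × 686.9 = 515 kN.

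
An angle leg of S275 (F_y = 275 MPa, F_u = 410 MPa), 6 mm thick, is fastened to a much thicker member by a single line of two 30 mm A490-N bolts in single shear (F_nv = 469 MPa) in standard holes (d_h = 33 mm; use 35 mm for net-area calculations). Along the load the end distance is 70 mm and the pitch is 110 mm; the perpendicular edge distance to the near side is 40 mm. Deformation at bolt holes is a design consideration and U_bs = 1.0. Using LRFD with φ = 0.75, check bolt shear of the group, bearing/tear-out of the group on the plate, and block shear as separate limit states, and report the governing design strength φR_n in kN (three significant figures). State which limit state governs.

175 kN (block shear governs)

Bolt shear: A_b = π·30²/4 = 706.9 mm²; R_n = 469 × 706.9 × 2 × 1 / 1000 = 663 kN → 0.75 × 663 = 497 kN.
Bearing: edge l_c = 53.5, r_n = 157.9 kN; interior l_c = 77, r_n = 177.1 kN; R_n = 157.9 + 1·177.1 = 335.1 kN → 251 kN.
Block shear: A_gv = 1080, A_nv = 765, A_nt = 135 mm²; R_n = min(0.6F_uA_nv, 0.6F_yA_gv) + U_bs·F_u·A_nt = 233.6 kN → 175 kN.
Block shear governs: 175 kN.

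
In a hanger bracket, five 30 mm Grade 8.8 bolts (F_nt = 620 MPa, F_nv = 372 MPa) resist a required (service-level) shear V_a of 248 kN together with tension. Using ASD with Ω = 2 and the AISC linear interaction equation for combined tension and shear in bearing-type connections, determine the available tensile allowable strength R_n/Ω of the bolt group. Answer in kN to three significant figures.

A_b = π·30²/4 = 706.9 mm²; f_rv = 248 × 1000 / (5 × 706.9) = 70.17 MPa.
F'_nt = 1.3 F_nt − (Ω F_nt / F_nv) f_rv = 1.3·620 − (2·620/372)·70.17 = 572.1 MPa, capped at F_nt → F'_nt = 572.1 MPa.
R_n = F'_nt · A_b · n = 572.1 × 706.9 × 5 / 1000 = 2022 kN.
Allowable strength R_n/Ω = 2022 / 2 = 1010 kN.

1010 kN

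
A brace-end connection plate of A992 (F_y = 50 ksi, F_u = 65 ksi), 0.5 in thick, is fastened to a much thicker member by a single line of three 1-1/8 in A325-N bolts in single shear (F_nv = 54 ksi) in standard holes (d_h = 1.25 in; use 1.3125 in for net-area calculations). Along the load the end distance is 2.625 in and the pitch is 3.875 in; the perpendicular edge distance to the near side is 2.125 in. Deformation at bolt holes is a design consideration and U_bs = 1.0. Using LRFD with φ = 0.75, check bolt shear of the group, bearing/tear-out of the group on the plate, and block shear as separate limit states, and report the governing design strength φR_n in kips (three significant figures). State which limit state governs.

Bolt shear: A_b = π·1.125²/4 = 0.994 in²; R_n = 54 × 0.994 × 3 × 1 = 161 kips → 0.75 × 161 = 121 kips.
Bearing: edge l_c = 2, r_n = 78 kips; interior l_c = 2.625, r_n = 87.75 kips; R_n = 78 + 2·87.75 = 253.5 kips → 190 kips.
Block shear: A_gv = 5.188, A_nv = 3.547, A_nt = 0.7344 in²; R_n = min(0.6F_uA_nv, 0.6F_yA_gv) + U_bs·F_u·A_nt = 186.1 kips → 140 kips.
Bolt shear governs: 121 kips.

121 kips (bolt shear governs)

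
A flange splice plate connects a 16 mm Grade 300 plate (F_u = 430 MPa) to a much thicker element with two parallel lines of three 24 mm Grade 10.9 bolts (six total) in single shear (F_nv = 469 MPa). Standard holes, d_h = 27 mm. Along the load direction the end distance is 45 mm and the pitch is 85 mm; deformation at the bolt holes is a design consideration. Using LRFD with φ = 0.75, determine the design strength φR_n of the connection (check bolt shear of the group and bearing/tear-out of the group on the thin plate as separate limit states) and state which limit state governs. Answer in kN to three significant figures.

Bolt shear: A_b = π·24²/4 = 452.4 mm²; R_n = 469 × 452.4 × 6 × 1 / 1000 = 1273 kN → 0.75 × 1273 = 955 kN.
Bearing (1.2 l_c t F_u ≤ 2.4 d t F_u): upper limit = 2.4·24·16·430 / 1000 = 396.3 kN.
  Edge l_c = 45 − 27/2 = 31.5 → r_n = 260.1 kN; interior l_c = 85 − 27 = 58 → r_n = 396.3 kN.
  R_n,bearing = 2·260.1 + 4·396.3 = 2105 kN → 0.75 × 2105 = 1580 kN.
Bolt shear governs: 955 kN.

955 kN (bolt shear governs)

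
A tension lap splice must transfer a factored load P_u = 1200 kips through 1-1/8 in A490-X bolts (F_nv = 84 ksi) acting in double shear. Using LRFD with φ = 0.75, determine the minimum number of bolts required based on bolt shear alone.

10 bolts

A_b = π·1.125²/4 = 0.994 in².
Per-bolt design strength φR_n = 0.75 × 84 × 0.994 × 2 = 125.2 kips.
n ≥ 1200 / 125.2 = 9.581 → use 10 bolts.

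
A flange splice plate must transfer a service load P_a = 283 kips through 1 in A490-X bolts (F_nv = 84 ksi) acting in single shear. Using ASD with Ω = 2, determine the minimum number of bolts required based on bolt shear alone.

9 bolts

A_b = π·1²/4 = 0.7854 in².
Per-bolt allowable strength R_n/Ω = 84 × 0.7854 × 1 / 2 = 32.99 kips.
n ≥ 283 / 32.99 = 8.579 → use 9 bolts.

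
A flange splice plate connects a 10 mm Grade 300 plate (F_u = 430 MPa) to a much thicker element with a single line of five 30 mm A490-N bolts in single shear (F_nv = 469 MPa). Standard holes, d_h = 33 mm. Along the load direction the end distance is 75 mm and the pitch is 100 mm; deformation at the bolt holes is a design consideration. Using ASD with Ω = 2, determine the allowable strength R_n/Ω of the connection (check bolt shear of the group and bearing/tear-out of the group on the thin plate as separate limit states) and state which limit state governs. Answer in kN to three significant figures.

770 kN (bearing governs)

Bolt shear: A_b = π·30²/4 = 706.9 mm²; R_n = 469 × 706.9 × 5 × 1 / 1000 = 1658 kN → 1658 / 2 = 829 kN.
Bearing (1.2 l_c t F_u ≤ 2.4 d t F_u): upper limit = 2.4·30·10·430 / 1000 = 309.6 kN.
  Edge l_c = 75 − 33/2 = 58.5 → r_n = 301.9 kN; interior l_c = 100 − 33 = 67 → r_n = 309.6 kN.
  R_n,bearing = 1·301.9 + 4·309.6 = 1540 kN → 1540 / 2 = 770 kN.
Bearing governs: 770 kN.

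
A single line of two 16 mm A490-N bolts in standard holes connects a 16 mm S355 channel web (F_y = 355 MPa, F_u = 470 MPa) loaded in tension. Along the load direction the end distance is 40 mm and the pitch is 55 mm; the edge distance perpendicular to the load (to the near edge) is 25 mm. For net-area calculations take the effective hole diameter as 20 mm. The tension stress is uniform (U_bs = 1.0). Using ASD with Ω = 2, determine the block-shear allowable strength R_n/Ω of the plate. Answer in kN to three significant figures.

203 kN

Shear plane L_v = 40 + 1·55 = 95 mm; A_gv = 95 × 16 = 1520 mm².
A_nv = (95 − 1.5·20) × 16 = 1040 mm².
A_nt = (25 − 0.5·20) × 16 = 240 mm².
0.6 F_u A_nv = 293.3 kN; 0.6 F_y A_gv = 323.8 kN → shear rupture governs the shear term.
R_n = 293.3 + 1.0 × 470 × 240 / 1000 = 406.1 kN.
Allowable strength R_n/Ω = 406.1 / 2 = 203 kN.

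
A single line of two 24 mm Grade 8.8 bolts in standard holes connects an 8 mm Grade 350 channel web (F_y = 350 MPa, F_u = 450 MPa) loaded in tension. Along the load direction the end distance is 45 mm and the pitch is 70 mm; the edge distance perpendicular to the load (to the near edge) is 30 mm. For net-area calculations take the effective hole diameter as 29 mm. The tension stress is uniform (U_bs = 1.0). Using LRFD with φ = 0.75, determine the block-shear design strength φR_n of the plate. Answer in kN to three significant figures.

158 kN

Shear plane L_v = 45 + 1·70 = 115 mm; A_gv = 115 × 8 = 920 mm².
A_nv = (115 − 1.5·29) × 8 = 572 mm².
A_nt = (30 − 0.5·29) × 8 = 124 mm².
0.6 F_u A_nv = 154.4 kN; 0.6 F_y A_gv = 193.2 kN → shear rupture governs the shear term.
R_n = 154.4 + 1.0 × 450 × 124 / 1000 = 210.2 kN.
Design strength φR_n = 0.75 × 210.2 = 158 kN.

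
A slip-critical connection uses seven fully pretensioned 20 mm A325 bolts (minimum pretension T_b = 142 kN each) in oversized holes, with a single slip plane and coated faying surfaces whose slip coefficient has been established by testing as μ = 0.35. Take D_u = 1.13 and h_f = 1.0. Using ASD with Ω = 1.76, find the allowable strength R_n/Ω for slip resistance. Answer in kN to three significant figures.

223 kN

R_n = μ · D_u · h_f · T_b · n_s · n_b = 0.35 × 1.13 × 1.0 × 142 × 1 × 7 = 393.1 kN.
Allowable strength R_n/Ω = 393.1 / 1.76 = 223 kN.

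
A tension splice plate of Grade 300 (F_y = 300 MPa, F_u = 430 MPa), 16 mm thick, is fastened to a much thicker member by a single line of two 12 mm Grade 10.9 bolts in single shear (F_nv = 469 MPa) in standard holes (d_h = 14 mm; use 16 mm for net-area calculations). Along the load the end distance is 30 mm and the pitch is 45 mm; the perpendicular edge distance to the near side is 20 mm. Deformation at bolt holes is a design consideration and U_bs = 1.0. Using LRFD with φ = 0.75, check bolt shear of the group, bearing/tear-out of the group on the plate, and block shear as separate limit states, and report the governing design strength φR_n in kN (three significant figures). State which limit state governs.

79.6 kN (bolt shear governs)

Bolt shear: A_b = π·12²/4 = 113.1 mm²; R_n = 469 × 113.1 × 2 × 1 / 1000 = 106.1 kN → 0.75 × 106.1 = 79.6 kN.
Bearing: edge l_c = 23, r_n = 189.9 kN; interior l_c = 31, r_n = 198.1 kN; R_n = 189.9 + 1·198.1 = 388 kN → 291 kN.
Block shear: A_gv = 1200, A_nv = 816, A_nt = 192 mm²; R_n = min(0.6F_uA_nv, 0.6F_yA_gv) + U_bs·F_u·A_nt = 293.1 kN → 220 kN.
Bolt shear governs: 79.6 kN.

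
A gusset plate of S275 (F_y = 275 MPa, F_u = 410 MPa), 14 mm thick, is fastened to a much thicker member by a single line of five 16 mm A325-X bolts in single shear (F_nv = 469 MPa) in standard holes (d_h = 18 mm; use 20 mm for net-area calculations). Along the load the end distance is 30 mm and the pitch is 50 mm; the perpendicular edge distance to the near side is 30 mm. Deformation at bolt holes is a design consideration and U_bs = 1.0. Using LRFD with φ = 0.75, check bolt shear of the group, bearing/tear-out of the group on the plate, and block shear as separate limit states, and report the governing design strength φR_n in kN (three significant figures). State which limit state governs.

Bolt shear: A_b = π·16²/4 = 201.1 mm²; R_n = 469 × 201.1 × 5 × 1 / 1000 = 471.5 kN → 0.75 × 471.5 = 354 kN.
Bearing: edge l_c = 21, r_n = 144.6 kN; interior l_c = 32, r_n = 220.4 kN; R_n = 144.6 + 4·220.4 = 1026 kN → 770 kN.
Block shear: A_gv = 3220, A_nv = 1960, A_nt = 280 mm²; R_n = min(0.6F_uA_nv, 0.6F_yA_gv) + U_bs·F_u·A_nt = 597 kN → 448 kN.
Bolt shear governs: 354 kN.

354 kN (bolt shear governs)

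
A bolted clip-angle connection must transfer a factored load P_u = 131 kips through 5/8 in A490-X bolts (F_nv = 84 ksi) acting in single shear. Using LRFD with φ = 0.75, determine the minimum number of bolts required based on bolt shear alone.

7 bolts

A_b = π·0.625²/4 = 0.3068 in².
Per-bolt design strength φR_n = 0.75 × 84 × 0.3068 × 1 = 19.33 kips.
n ≥ 131 / 19.33 = 6.778 → use 7 bolts.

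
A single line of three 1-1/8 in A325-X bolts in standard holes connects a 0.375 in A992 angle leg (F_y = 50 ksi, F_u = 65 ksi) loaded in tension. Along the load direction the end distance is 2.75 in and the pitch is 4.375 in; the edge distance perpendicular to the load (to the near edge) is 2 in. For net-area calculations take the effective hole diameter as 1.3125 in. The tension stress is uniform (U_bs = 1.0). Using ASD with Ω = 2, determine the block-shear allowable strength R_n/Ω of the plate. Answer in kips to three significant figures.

Shear plane L_v = 2.75 + 2·4.375 = 11.5 in; A_gv = 11.5 × 0.375 = 4.312 in².
A_nv = (11.5 − 2.5·1.3125) × 0.375 = 3.082 in².
A_nt = (2 − 0.5·1.3125) × 0.375 = 0.5039 in².
0.6 F_u A_nv = 120.2 kips; 0.6 F_y A_gv = 129.4 kips → shear rupture governs the shear term.
R_n = 120.2 + 1.0 × 65 × 0.5039 = 153 kips.
Allowable strength R_n/Ω = 153 / 2 = 76.5 kips.

76.5 kips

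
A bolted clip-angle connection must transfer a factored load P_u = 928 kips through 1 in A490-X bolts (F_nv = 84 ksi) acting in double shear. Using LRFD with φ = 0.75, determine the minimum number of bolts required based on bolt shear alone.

10 bolts

A_b = π·1²/4 = 0.7854 in².
Per-bolt design strength φR_n = 0.75 × 84 × 0.7854 × 2 = 98.96 kips.
n ≥ 928 / 98.96 = 9.378 → use 10 bolts.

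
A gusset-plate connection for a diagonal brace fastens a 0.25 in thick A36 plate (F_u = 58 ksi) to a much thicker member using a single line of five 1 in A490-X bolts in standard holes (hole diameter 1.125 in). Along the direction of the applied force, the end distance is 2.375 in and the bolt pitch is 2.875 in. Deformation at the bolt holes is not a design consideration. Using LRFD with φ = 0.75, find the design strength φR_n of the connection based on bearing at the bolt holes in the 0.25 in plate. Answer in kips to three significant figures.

144 kips

Per bolt r_n = 1.5 l_c t F_u ≤ 3.0 d t F_u; upper limit = 3.0 × 1 × 0.25 × 58 = 43.5 kips.
Edge bolt: l_c = 2.375 − 1.125/2 = 1.812 in → 1.5 × 1.812 × 0.25 × 58 = 39.42 → r_n = 39.42 kips.
Interior bolts: l_c = 2.875 − 1.125 = 1.75 in → 1.5 × 1.75 × 0.25 × 58 = 38.06 → r_n = 38.06 kips.
R_n = 1 × 39.42 + 4 × 38.06 = 191.7 kips.
Design strength φR_n = 0.75 × 191.7 = 144 kips.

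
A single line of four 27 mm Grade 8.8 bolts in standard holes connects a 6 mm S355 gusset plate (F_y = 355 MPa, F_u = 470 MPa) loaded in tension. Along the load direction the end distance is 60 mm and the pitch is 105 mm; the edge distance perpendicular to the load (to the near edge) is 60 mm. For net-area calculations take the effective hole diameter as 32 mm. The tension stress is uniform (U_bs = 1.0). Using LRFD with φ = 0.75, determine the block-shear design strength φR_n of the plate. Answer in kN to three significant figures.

Shear plane L_v = 60 + 3·105 = 375 mm; A_gv = 375 × 6 = 2250 mm².
A_nv = (375 − 3.5·32) × 6 = 1578 mm².
A_nt = (60 − 0.5·32) × 6 = 264 mm².
0.6 F_u A_nv = 445 kN; 0.6 F_y A_gv = 479.2 kN → shear rupture governs the shear term.
R_n = 445 + 1.0 × 470 × 264 / 1000 = 569.1 kN.
Design strength φR_n = 0.75 × 569.1 = 427 kN.

427 kN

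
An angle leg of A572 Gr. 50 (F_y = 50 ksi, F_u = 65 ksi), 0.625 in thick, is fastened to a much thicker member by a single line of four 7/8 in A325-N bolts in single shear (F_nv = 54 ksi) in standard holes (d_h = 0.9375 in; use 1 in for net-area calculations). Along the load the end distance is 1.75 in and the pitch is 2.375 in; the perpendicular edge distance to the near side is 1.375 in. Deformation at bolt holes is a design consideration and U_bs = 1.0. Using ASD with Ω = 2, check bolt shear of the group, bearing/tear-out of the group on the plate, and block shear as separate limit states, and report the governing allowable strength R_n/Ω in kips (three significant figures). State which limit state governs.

Bolt shear: A_b = π·0.875²/4 = 0.6013 in²; R_n = 54 × 0.6013 × 4 × 1 = 129.9 kips → 129.9 / 2 = 64.9 kips.
Bearing: edge l_c = 1.281, r_n = 62.46 kips; interior l_c = 1.438, r_n = 70.08 kips; R_n = 62.46 + 3·70.08 = 272.7 kips → 136 kips.
Block shear: A_gv = 5.547, A_nv = 3.359, A_nt = 0.5469 in²; R_n = min(0.6F_uA_nv, 0.6F_yA_gv) + U_bs·F_u·A_nt = 166.6 kips → 83.3 kips.
Bolt shear governs: 64.9 kips.

64.9 kips (bolt shear governs)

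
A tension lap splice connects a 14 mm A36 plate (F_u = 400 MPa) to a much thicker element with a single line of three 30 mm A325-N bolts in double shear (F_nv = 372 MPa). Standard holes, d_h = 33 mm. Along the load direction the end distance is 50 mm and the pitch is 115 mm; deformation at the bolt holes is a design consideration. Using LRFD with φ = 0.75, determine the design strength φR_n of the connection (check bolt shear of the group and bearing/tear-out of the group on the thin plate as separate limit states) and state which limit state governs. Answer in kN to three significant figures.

Bolt shear: A_b = π·30²/4 = 706.9 mm²; R_n = 372 × 706.9 × 3 × 2 / 1000 = 1578 kN → 0.75 × 1578 = 1180 kN.
Bearing (1.2 l_c t F_u ≤ 2.4 d t F_u): upper limit = 2.4·30·14·400 / 1000 = 403.2 kN.
  Edge l_c = 50 − 33/2 = 33.5 → r_n = 225.1 kN; interior l_c = 115 − 33 = 82 → r_n = 403.2 kN.
  R_n,bearing = 1·225.1 + 2·403.2 = 1032 kN → 0.75 × 1032 = 774 kN.
Bearing governs: 774 kN.

774 kN (bearing governs)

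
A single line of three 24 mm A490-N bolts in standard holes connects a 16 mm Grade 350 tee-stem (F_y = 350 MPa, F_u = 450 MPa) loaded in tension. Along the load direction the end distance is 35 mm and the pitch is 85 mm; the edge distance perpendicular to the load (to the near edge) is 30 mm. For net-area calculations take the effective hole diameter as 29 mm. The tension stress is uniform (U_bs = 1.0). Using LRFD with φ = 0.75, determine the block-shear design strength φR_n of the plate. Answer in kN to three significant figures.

513 kN

Shear plane L_v = 35 + 2·85 = 205 mm; A_gv = 205 × 16 = 3280 mm².
A_nv = (205 − 2.5·29) × 16 = 2120 mm².
A_nt = (30 − 0.5·29) × 16 = 248 mm².
0.6 F_u A_nv = 572.4 kN; 0.6 F_y A_gv = 688.8 kN → shear rupture governs the shear term.
R_n = 572.4 + 1.0 × 450 × 248 / 1000 = 684 kN.
Design strength φR_n = 0.75 × 684 = 513 kN.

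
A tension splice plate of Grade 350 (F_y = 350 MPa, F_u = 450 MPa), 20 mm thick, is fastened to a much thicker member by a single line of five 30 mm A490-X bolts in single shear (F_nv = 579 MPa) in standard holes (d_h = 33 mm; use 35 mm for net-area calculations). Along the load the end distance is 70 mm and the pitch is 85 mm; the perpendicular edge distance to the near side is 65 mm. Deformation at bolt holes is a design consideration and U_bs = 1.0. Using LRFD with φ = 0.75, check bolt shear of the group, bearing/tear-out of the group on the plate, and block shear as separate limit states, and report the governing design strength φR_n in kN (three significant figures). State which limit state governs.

Bolt shear: A_b = π·30²/4 = 706.9 mm²; R_n = 579 × 706.9 × 5 × 1 / 1000 = 2046 kN → 0.75 × 2046 = 1530 kN.
Bearing: edge l_c = 53.5, r_n = 577.8 kN; interior l_c = 52, r_n = 561.6 kN; R_n = 577.8 + 4·561.6 = 2824 kN → 2120 kN.
Block shear: A_gv = 8200, A_nv = 5050, A_nt = 950 mm²; R_n = min(0.6F_uA_nv, 0.6F_yA_gv) + U_bs·F_u·A_nt = 1791 kN → 1340 kN.
Block shear governs: 1340 kN.

1340 kN (block shear governs)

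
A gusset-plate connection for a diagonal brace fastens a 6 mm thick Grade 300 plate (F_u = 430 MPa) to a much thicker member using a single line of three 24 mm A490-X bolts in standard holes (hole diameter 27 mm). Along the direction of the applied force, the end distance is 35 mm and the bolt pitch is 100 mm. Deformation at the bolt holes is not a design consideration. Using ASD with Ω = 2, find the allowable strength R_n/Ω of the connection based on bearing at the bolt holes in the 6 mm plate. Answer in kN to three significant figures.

Per bolt r_n = 1.5 l_c t F_u ≤ 3.0 d t F_u; upper limit = 3.0 × 24 × 6 × 430 / 1000 = 185.8 kN.
Edge bolt: l_c = 35 − 27/2 = 21.5 mm → 1.5 × 21.5 × 6 × 430 / 1000 = 83.2 → r_n = 83.2 kN.
Interior bolts: l_c = 100 − 27 = 73 mm → 1.5 × 73 × 6 × 430 / 1000 = 282.5 → r_n = 185.8 kN.
R_n = 1 × 83.2 + 2 × 185.8 = 454.7 kN.
Allowable strength R_n/Ω = 454.7 / 2 = 227 kN.

227 kN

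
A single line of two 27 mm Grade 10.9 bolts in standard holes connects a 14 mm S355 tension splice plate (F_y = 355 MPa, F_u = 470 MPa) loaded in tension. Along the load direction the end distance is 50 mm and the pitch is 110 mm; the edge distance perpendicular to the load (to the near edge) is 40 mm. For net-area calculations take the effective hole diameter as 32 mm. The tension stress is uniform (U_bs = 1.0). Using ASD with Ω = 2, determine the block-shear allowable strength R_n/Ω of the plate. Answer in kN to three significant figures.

Shear plane L_v = 50 + 1·110 = 160 mm; A_gv = 160 × 14 = 2240 mm².
A_nv = (160 − 1.5·32) × 14 = 1568 mm².
A_nt = (40 − 0.5·32) × 14 = 336 mm².
0.6 F_u A_nv = 442.2 kN; 0.6 F_y A_gv = 477.1 kN → shear rupture governs the shear term.
R_n = 442.2 + 1.0 × 470 × 336 / 1000 = 600.1 kN.
Allowable strength R_n/Ω = 600.1 / 2 = 300 kN.

300 kN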